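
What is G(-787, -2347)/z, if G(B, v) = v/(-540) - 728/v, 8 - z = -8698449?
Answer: 5901529/11024250432660 ≈ 5.3532e-7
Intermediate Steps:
z = 8698457 (z = 8 - 1*(-8698449) = 8 + 8698449 = 8698457)
G(B, v) = -728/v - v/540 (G(B, v) = v*(-1/540) - 728/v = -v/540 - 728/v = -728/v - v/540)
G(-787, -2347)/z = (-728/(-2347) - 1/540*(-2347))/8698457 = (-728*(-1/2347) + 2347/540)*(1/8698457) = (728/2347 + 2347/540)*(1/8698457) = (5901529/1267380)*(1/8698457) = 5901529/11024250432660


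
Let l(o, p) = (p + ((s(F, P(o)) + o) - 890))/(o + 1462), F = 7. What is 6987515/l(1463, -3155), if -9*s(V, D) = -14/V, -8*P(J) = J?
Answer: -183946332375/23236 ≈ -7.9164e+6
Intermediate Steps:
P(J) = -J/8
s(V, D) = 14/(9*V) (s(V, D) = -(-14)/(9*V) = 14/(9*V))
l(o, p) = (-8008/9 + o + p)/(1462 + o) (l(o, p) = (p + (((14/9)/7 + o) - 890))/(o + 1462) = (p + (((14/9)*(⅐) + o) - 890))/(1462 + o) = (p + ((2/9 + o) - 890))/(1462 + o) = (p + (-8008/9 + o))/(1462 + o) = (-8008/9 + o + p)/(1462 + o))
6987515/l(1463, -3155) = 6987515/(((-8008/9 + 1463 - 3155)/(1462 + 1463))) = 6987515/((-23236/9/2925)) = 6987515/(((1/2925)*(-23236/9))) = 6987515/(-23236/26325) = 6987515*(-26325/23236) = -183946332375/23236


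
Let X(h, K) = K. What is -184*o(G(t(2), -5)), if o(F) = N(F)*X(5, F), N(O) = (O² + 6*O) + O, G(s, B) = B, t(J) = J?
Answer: -9200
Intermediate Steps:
N(O) = O² + 7*O
o(F) = F²*(7 + F) (o(F) = (F*(7 + F))*F = F²*(7 + F))
-184*o(G(t(2), -5)) = -184*(-5)²*(7 - 5) = -4600*2 = -184*50 = -9200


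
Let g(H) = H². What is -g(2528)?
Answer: -6390784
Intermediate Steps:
-g(2528) = -1*2528² = -1*6390784 = -6390784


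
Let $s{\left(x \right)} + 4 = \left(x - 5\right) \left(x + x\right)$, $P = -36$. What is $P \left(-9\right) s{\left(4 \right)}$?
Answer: $-3888$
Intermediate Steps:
$s{\left(x \right)} = -4 + 2 x \left(-5 + x\right)$ ($s{\left(x \right)} = -4 + \left(x - 5\right) \left(x + x\right) = -4 + \left(-5 + x\right) 2 x = -4 + 2 x \left(-5 + x\right)$)
$P \left(-9\right) s{\left(4 \right)} = \left(-36\right) \left(-9\right) \left(-4 - 40 + 2 \cdot 4^{2}\right) = 324 \left(-4 - 40 + 2 \cdot 16\right) = 324 \left(-4 - 40 + 32\right) = 324 \left(-12\right) = -3888$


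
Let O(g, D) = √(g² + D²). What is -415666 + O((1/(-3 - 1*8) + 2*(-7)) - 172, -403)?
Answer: -415666 + √23841698/11 ≈ -4.1522e+5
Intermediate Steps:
O(g, D) = √(D² + g²)
-415666 + O((1/(-3 - 1*8) + 2*(-7)) - 172, -403) = -415666 + √((-403)² + ((1/(-3 - 1*8) + 2*(-7)) - 172)²) = -415666 + √(162409 + ((1/(-3 - 8) - 14) - 172)²) = -415666 + √(162409 + ((1/(-11) - 14) - 172)²) = -415666 + √(162409 + ((-1/11 - 14) - 172)²) = -415666 + √(162409 + (-155/11 - 172)²) = -415666 + √(162409 + (-2047/11)²) = -415666 + √(162409 + 4190209/121) = -415666 + √(23841698/121) = -415666 + √23841698/11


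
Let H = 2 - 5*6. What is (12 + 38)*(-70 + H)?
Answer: -4900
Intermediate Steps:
H = -28 (H = 2 - 30 = -28)
(12 + 38)*(-70 + H) = (12 + 38)*(-70 - 28) = 50*(-98) = -4900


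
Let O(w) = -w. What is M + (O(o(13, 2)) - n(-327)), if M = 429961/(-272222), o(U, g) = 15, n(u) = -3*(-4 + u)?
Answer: -274829737/272222 ≈ -1009.6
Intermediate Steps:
n(u) = 12 - 3*u
M = -429961/272222 (M = 429961*(-1/272222) = -429961/272222 ≈ -1.5795)
M + (O(o(13, 2)) - n(-327)) = -429961/272222 + (-1*15 - (12 - 3*(-327))) = -429961/272222 + (-15 - (12 + 981)) = -429961/272222 + (-15 - 1*993) = -429961/272222 + (-15 - 993) = -429961/272222 - 1008 = -274829737/272222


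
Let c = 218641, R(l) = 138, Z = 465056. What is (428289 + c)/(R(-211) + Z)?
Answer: 323465/232597 ≈ 1.3907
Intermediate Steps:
(428289 + c)/(R(-211) + Z) = (428289 + 218641)/(138 + 465056) = 646930/465194 = 646930*(1/465194) = 323465/232597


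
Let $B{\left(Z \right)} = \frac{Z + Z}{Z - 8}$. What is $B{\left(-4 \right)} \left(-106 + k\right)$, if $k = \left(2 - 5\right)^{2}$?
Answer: $- \frac{194}{3} \approx -64.667$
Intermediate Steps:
$B{\left(Z \right)} = \frac{2 Z}{-8 + Z}$
$k = 9$ ($k = \left(2 - 5\right)^{2} = \left(-3\right)^{2} = 9$)
$B{\left(-4 \right)} \left(-106 + k\right) = 2 \left(-4\right) \frac{1}{-8 - 4} \left(-106 + 9\right) = 2 \left(-4\right) \frac{1}{-12} \left(-97\right) = 2 \left(-4\right) \left(- \frac{1}{12}\right) \left(-97\right) = \frac{2}{3} \left(-97\right) = - \frac{194}{3}$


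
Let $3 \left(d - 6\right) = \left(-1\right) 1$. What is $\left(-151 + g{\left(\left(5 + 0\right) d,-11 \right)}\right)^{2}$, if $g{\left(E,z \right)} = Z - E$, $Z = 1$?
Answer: $\frac{286225}{9} \approx 31803.0$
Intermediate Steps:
$d = \frac{17}{3}$ ($d = 6 + \frac{\left(-1\right) 1}{3} = 6 + \frac{1}{3} \left(-1\right) = 6 - \frac{1}{3} = \frac{17}{3} \approx 5.6667$)
$g{\left(E,z \right)} = 1 - E$
$\left(-151 + g{\left(\left(5 + 0\right) d,-11 \right)}\right)^{2} = \left(-151 + \left(1 - \left(5 + 0\right) \frac{17}{3}\right)\right)^{2} = \left(-151 + \left(1 - 5 \cdot \frac{17}{3}\right)\right)^{2} = \left(-151 + \left(1 - \frac{85}{3}\right)\right)^{2} = \left(-151 - \frac{82}{3}\right)^{2} = \left(- \frac{535}{3}\right)^{2} = \frac{286225}{9}$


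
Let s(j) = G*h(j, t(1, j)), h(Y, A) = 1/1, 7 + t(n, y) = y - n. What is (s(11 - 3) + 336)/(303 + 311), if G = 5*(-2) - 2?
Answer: 162/307 ≈ 0.52769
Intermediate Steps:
t(n, y) = -7 + y - n (t(n, y) = -7 + (y - n) = -7 + y - n)
G = -12 (G = -10 - 2 = -12)
h(Y, A) = 1
s(j) = -12 (s(j) = -12*1 = -12)
(s(11 - 3) + 336)/(303 + 311) = (-12 + 336)/(303 + 311) = 324/614 = 324*(1/614) = 162/307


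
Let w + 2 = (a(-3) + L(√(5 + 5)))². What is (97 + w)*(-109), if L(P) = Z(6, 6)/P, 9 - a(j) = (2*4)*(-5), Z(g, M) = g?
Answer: -1362282/5 - 32046*√10/5 ≈ -2.9272e+5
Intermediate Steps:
a(j) = 49 (a(j) = 9 - 2*4*(-5) = 9 - 8*(-5) = 9 - 1*(-40) = 9 + 40 = 49)
L(P) = 6/P
w = -2 + (49 + 3*√10/5)² (w = -2 + (49 + 6/(√(5 + 5)))² = -2 + (49 + 6/(√10))² = -2 + (49 + 6*(√10/10))² = -2 + (49 + 3*√10/5)² ≈ 2588.5)
(97 + w)*(-109) = (97 + (12013/5 + 294*√10/5))*(-109) = (12498/5 + 294*√10/5)*(-109) = -1362282/5 - 32046*√10/5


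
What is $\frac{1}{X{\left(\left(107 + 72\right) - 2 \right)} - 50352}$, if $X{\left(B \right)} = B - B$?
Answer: $- \frac{1}{50352} \approx -1.986 \cdot 10^{-5}$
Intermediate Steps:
$X{\left(B \right)} = 0$
$\frac{1}{X{\left(\left(107 + 72\right) - 2 \right)} - 50352} = \frac{1}{0 - 50352} = \frac{1}{-50352} = - \frac{1}{50352}$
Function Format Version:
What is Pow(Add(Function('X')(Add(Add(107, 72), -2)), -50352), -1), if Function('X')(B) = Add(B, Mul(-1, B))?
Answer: Rational(-1, 50352) ≈ -1.9860e-5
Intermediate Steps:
Function('X')(B) = 0
Pow(Add(Function('X')(Add(Add(107, 72), -2)), -50352), -1) = Pow(Add(0, -50352), -1) = Pow(-50352, -1) = Rational(-1, 50352)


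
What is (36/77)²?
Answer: 1296/5929 ≈ 0.21859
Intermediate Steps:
(36/77)² = 1296/5929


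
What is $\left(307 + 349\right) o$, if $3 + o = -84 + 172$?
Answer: $55760$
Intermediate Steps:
$o = 85$ ($o = -3 + \left(-84 + 172\right) = -3 + 88 = 85$)
$\left(307 + 349\right) o = \left(307 + 349\right) 85 = 656 \cdot 85 = 55760$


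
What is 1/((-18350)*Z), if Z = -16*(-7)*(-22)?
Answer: 1/45214400 ≈ 2.2117e-8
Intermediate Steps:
Z = -2464 (Z = 112*(-22) = -2464)
1/((-18350)*Z) = 1/(-18350*(-2464)) = -1/18350*(-1/2464) = 1/45214400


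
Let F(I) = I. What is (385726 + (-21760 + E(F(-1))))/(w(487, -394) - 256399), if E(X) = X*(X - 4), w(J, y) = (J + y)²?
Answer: -363971/247750 ≈ -1.4691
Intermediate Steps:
E(X) = X*(-4 + X)
(385726 + (-21760 + E(F(-1))))/(w(487, -394) - 256399) = (385726 + (-21760 - (-4 - 1)))/((487 - 394)² - 256399) = (385726 + (-21760 - 1*(-5)))/(93² - 256399) = (385726 + (-21760 + 5))/(8649 - 256399) = (385726 - 21755)/(-247750) = 363971*(-1/247750) = -363971/247750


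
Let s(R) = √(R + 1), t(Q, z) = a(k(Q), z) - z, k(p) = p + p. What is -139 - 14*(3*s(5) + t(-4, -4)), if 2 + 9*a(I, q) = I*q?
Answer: -725/3 - 42*√6 ≈ -344.55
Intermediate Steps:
k(p) = 2*p
a(I, q) = -2/9 + I*q/9 (a(I, q) = -2/9 + (I*q)/9 = -2/9 + I*q/9)
t(Q, z) = -2/9 - z + 2*Q*z/9 (t(Q, z) = (-2/9 + (2*Q)*z/9) - z = (-2/9 + 2*Q*z/9) - z = -2/9 - z + 2*Q*z/9)
s(R) = √(1 + R)
-139 - 14*(3*s(5) + t(-4, -4)) = -139 - 14*(3*√(1 + 5) + (-2/9 - 1*(-4) + (2/9)*(-4)*(-4))) = -139 - 14*(3*√6 + (-2/9 + 4 + 32/9)) = -139 - 14*(3*√6 + 22/3) = -139 - 14*(22/3 + 3*√6) = -139 + (-308/3 - 42*√6) = -725/3 - 42*√6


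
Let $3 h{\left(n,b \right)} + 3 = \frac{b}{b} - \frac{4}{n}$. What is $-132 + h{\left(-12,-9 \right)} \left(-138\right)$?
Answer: $- \frac{166}{3} \approx -55.333$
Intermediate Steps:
$h{\left(n,b \right)} = - \frac{2}{3} - \frac{4}{3 n}$ ($h{\left(n,b \right)} = -1 + \frac{\frac{b}{b} - \frac{4}{n}}{3} = -1 + \frac{1 - \frac{4}{n}}{3} = -1 + \left(\frac{1}{3} - \frac{4}{3 n}\right) = - \frac{2}{3} - \frac{4}{3 n}$)
$-132 + h{\left(-12,-9 \right)} \left(-138\right) = -132 + \frac{2 \left(-2 - -12\right)}{3 \left(-12\right)} \left(-138\right) = -132 + \frac{2}{3} \left(- \frac{1}{12}\right) \left(-2 + 12\right) \left(-138\right) = -132 + \frac{2}{3} \left(- \frac{1}{12}\right) 10 \left(-138\right) = -132 - - \frac{230}{3} = -132 + \frac{230}{3} = - \frac{166}{3}$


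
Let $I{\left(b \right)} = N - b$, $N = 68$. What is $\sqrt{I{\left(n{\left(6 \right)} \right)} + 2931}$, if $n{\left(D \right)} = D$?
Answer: $\sqrt{2993} \approx 54.708$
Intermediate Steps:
$I{\left(b \right)} = 68 - b$
$\sqrt{I{\left(n{\left(6 \right)} \right)} + 2931} = \sqrt{\left(68 - 6\right) + 2931} = \sqrt{62 + 2931} = \sqrt{2993}$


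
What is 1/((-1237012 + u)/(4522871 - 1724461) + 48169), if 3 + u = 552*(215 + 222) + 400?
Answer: 2798410/134795615899 ≈ 2.0760e-5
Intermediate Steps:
u = 241621 (u = -3 + (552*(215 + 222) + 400) = -3 + (552*437 + 400) = -3 + (241224 + 400) = -3 + 241624 = 241621)
1/((-1237012 + u)/(4522871 - 1724461) + 48169) = 1/((-1237012 + 241621)/(4522871 - 1724461) + 48169) = 1/(-995391/2798410 + 48169) = 1/(134795615899/2798410) = 2798410/134795615899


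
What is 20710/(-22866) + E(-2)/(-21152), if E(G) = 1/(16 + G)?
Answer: -3066416873/3385631424 ≈ -0.90571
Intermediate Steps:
20710/(-22866) + E(-2)/(-21152) = 20710/(-22866) + 1/((16 - 2)*(-21152)) = 20710*(-1/22866) - 1/21152/14 = -10355/11433 + (1/14)*(-1/21152) = -10355/11433 - 1/296128 = -3066416873/3385631424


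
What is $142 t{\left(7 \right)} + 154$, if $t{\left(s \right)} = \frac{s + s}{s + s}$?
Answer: $296$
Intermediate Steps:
$t{\left(s \right)} = 1$ ($t{\left(s \right)} = \frac{2 s}{2 s} = 2 s \frac{1}{2 s} = 1$)
$142 t{\left(7 \right)} + 154 = 142 \cdot 1 + 154 = 142 + 154 = 296$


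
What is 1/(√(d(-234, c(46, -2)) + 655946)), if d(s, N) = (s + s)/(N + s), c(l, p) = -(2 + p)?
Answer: √163987/327974 ≈ 0.0012347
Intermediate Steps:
c(l, p) = -2 - p
d(s, N) = 2*s/(N + s) (d(s, N) = (2*s)/(N + s) = 2*s/(N + s))
1/(√(d(-234, c(46, -2)) + 655946)) = 1/(√(2*(-234)/((-2 - 1*(-2)) - 234) + 655946)) = 1/(√(2*(-234)/((-2 + 2) - 234) + 655946)) = 1/(√(2*(-234)/(0 - 234) + 655946)) = 1/(√(2*(-234)/(-234) + 655946)) = 1/(√(2*(-234)*(-1/234) + 655946)) = 1/(√(2 + 655946)) = 1/(√655948) = 1/(2*√163987) = √163987/327974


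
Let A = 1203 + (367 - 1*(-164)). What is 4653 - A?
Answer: 2919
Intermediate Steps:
A = 1734 (A = 1203 + (367 + 164) = 1203 + 531 = 1734)
4653 - A = 4653 - 1*1734 = 4653 - 1734 = 2919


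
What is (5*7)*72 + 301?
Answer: 2821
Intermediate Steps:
(5*7)*72 + 301 = 35*72 + 301 = 2520 + 301 = 2821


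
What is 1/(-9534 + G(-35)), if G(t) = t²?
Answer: -1/8309 ≈ -0.00012035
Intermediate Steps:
1/(-9534 + G(-35)) = 1/(-9534 + (-35)²) = 1/(-9534 + 1225) = 1/(-8309) = -1/8309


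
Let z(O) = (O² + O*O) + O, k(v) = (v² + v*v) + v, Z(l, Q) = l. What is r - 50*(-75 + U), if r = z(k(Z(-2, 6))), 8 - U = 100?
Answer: 8428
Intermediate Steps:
k(v) = v + 2*v² (k(v) = (v² + v²) + v = 2*v² + v = v + 2*v²)
U = -92 (U = 8 - 1*100 = 8 - 100 = -92)
z(O) = O + 2*O² (z(O) = (O² + O²) + O = 2*O² + O = O + 2*O²)
r = 78 (r = (-2*(1 + 2*(-2)))*(1 + 2*(-2*(1 + 2*(-2)))) = (-2*(1 - 4))*(1 + 2*(-2*(1 - 4))) = (-2*(-3))*(1 + 2*(-2*(-3))) = 6*(1 + 2*6) = 6*(1 + 12) = 6*13 = 78)
r - 50*(-75 + U) = 78 - 50*(-75 - 92) = 78 - 50*(-167) = 78 - 1*(-8350) = 78 + 8350 = 8428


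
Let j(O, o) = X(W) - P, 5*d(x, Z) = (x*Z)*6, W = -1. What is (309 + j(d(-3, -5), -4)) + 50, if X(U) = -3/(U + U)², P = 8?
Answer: 1401/4 ≈ 350.25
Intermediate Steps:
X(U) = -3/(4*U²) (X(U) = -3*1/(4*U²) = -3/(4*U²))
d(x, Z) = 6*Z*x/5 (d(x, Z) = ((x*Z)*6)/5 = ((Z*x)*6)/5 = (6*Z*x)/5 = 6*Z*x/5)
j(O, o) = -35/4 (j(O, o) = -¾/(-1)² - 1*8 = -¾*1 - 8 = -¾ - 8 = -35/4)
(309 + j(d(-3, -5), -4)) + 50 = (309 - 35/4) + 50 = 1201/4 + 50 = 1401/4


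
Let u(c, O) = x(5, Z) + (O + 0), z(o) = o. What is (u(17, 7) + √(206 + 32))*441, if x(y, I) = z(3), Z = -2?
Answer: 4410 + 441*√238 ≈ 11213.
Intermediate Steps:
x(y, I) = 3
u(c, O) = 3 + O (u(c, O) = 3 + (O + 0) = 3 + O)
(u(17, 7) + √(206 + 32))*441 = ((3 + 7) + √(206 + 32))*441 = (10 + √238)*441 = 4410 + 441*√238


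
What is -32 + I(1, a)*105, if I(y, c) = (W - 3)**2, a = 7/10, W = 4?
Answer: 73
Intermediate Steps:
a = 7/10 (a = 7*(1/10) = 7/10 ≈ 0.70000)
I(y, c) = 1 (I(y, c) = (4 - 3)**2 = 1**2 = 1)
-32 + I(1, a)*105 = -32 + 1*105 = -32 + 105 = 73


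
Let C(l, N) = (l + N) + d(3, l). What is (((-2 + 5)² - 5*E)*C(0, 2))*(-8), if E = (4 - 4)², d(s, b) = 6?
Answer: -576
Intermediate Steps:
C(l, N) = 6 + N + l (C(l, N) = (l + N) + 6 = (N + l) + 6 = 6 + N + l)
E = 0 (E = 0² = 0)
(((-2 + 5)² - 5*E)*C(0, 2))*(-8) = (((-2 + 5)² - 5*0)*(6 + 2 + 0))*(-8) = ((3² + 0)*8)*(-8) = ((9 + 0)*8)*(-8) = (9*8)*(-8) = 72*(-8) = -576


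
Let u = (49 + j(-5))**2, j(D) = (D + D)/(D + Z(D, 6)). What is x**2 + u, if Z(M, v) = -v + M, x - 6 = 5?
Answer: 165353/64 ≈ 2583.6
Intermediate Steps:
x = 11 (x = 6 + 5 = 11)
Z(M, v) = M - v
j(D) = 2*D/(-6 + 2*D) (j(D) = (D + D)/(D + (D - 1*6)) = (2*D)/(D + (D - 6)) = (2*D)/(D + (-6 + D)) = (2*D)/(-6 + 2*D) = 2*D/(-6 + 2*D))
u = 157609/64 (u = (49 - 5/(-3 - 5))**2 = (49 - 5/(-8))**2 = (49 - 5*(-1/8))**2 = (49 + 5/8)**2 = (397/8)**2 = 157609/64 ≈ 2462.6)
x**2 + u = 11**2 + 157609/64 = 121 + 157609/64 = 165353/64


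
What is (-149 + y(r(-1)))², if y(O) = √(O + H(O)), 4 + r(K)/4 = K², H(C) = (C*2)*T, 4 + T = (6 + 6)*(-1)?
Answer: 22573 - 596*√93 ≈ 16825.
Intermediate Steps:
T = -16 (T = -4 + (6 + 6)*(-1) = -4 + 12*(-1) = -4 - 12 = -16)
H(C) = -32*C (H(C) = (C*2)*(-16) = (2*C)*(-16) = -32*C)
r(K) = -16 + 4*K²
y(O) = √31*√(-O) (y(O) = √(O - 32*O) = √(-31*O) = √31*√(-O))
(-149 + y(r(-1)))² = (-149 + √31*√(-(-16 + 4*(-1)²)))² = (-149 + √31*√(-(-16 + 4*1)))² = (-149 + √31*√(-(-16 + 4)))² = (-149 + √31*√(-1*(-12)))² = (-149 + √31*√12)² = (-149 + √31*(2*√3))² = (-149 + 2*√93)²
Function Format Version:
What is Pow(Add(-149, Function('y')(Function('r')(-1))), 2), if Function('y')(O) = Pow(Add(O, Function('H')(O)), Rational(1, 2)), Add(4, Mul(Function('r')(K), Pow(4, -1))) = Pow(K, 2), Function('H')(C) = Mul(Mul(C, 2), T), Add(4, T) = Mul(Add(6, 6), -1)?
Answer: Add(22573, Mul(-596, Pow(93, Rational(1, 2)))) ≈ 16825.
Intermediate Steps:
T = -16 (T = Add(-4, Mul(Add(6, 6), -1)) = Add(-4, Mul(12, -1)) = Add(-4, -12) = -16)
Function('H')(C) = Mul(-32, C) (Function('H')(C) = Mul(Mul(C, 2), -16) = Mul(Mul(2, C), -16) = Mul(-32, C))
Function('r')(K) = Add(-16, Mul(4, Pow(K, 2)))
Function('y')(O) = Mul(Pow(31, Rational(1, 2)), Pow(Mul(-1, O), Rational(1, 2))) (Function('y')(O) = Pow(Add(O, Mul(-32, O)), Rational(1, 2)) = Pow(Mul(-31, O), Rational(1, 2)) = Mul(Pow(31, Rational(1, 2)), Pow(Mul(-1, O), Rational(1, 2))))
Pow(Add(-149, Function('y')(Function('r')(-1))), 2) = Pow(Add(-149, Mul(Pow(31, Rational(1, 2)), Pow(Mul(-1, Add(-16, Mul(4, Pow(-1, 2)))), Rational(1, 2)))), 2) = Pow(Add(-149, Mul(Pow(31, Rational(1, 2)), Pow(Mul(-1, Add(-16, Mul(4, 1))), Rational(1, 2)))), 2) = Pow(Add(-149, Mul(Pow(31, Rational(1, 2)), Pow(Mul(-1, Add(-16, 4)), Rational(1, 2)))), 2) = Pow(Add(-149, Mul(Pow(31, Rational(1, 2)), Pow(Mul(-1, -12), Rational(1, 2)))), 2) = Pow(Add(-149, Mul(Pow(31, Rational(1, 2)), Pow(12, Rational(1, 2)))), 2) = Pow(Add(-149, Mul(Pow(31, Rational(1, 2)), Mul(2, Pow(3, Rational(1, 2))))), 2) = Pow(Add(-149, Mul(2, Pow(93, Rational(1, 2)))), 2)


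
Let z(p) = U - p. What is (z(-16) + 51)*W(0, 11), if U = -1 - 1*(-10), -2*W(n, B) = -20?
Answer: 760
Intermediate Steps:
W(n, B) = 10 (W(n, B) = -½*(-20) = 10)
U = 9 (U = -1 + 10 = 9)
z(p) = 9 - p
(z(-16) + 51)*W(0, 11) = ((9 - 1*(-16)) + 51)*10 = ((9 + 16) + 51)*10 = (25 + 51)*10 = 76*10 = 760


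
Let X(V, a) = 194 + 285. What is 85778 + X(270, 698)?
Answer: 86257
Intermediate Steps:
X(V, a) = 479
85778 + X(270, 698) = 85778 + 479 = 86257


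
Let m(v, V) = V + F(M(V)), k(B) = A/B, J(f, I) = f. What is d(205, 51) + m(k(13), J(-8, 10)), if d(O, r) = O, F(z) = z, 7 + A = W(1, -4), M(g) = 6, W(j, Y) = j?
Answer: 203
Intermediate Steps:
A = -6 (A = -7 + 1 = -6)
k(B) = -6/B
m(v, V) = 6 + V (m(v, V) = V + 6 = 6 + V)
d(205, 51) + m(k(13), J(-8, 10)) = 205 + (6 - 8) = 205 - 2 = 203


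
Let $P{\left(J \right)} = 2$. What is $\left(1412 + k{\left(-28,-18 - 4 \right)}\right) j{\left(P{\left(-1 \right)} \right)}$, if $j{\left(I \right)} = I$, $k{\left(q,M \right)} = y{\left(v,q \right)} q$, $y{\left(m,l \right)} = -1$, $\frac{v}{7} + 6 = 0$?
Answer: $2880$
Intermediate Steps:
$v = -42$ ($v = -42 + 7 \cdot 0 = -42 + 0 = -42$)
$k{\left(q,M \right)} = - q$
$\left(1412 + k{\left(-28,-18 - 4 \right)}\right) j{\left(P{\left(-1 \right)} \right)} = \left(1412 - -28\right) 2 = \left(1412 + 28\right) 2 = 1440 \cdot 2 = 2880$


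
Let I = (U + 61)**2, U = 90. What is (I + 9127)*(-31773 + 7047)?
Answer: -789451728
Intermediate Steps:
I = 22801 (I = (90 + 61)**2 = 151**2 = 22801)
(I + 9127)*(-31773 + 7047) = (22801 + 9127)*(-31773 + 7047) = 31928*(-24726) = -789451728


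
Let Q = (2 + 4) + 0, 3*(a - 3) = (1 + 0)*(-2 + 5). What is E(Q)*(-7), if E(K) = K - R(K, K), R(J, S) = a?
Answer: -14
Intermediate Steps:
a = 4 (a = 3 + ((1 + 0)*(-2 + 5))/3 = 3 + (1*3)/3 = 3 + (⅓)*3 = 3 + 1 = 4)
R(J, S) = 4
Q = 6 (Q = 6 + 0 = 6)
E(K) = -4 + K (E(K) = K - 1*4 = K - 4 = -4 + K)
E(Q)*(-7) = (-4 + 6)*(-7) = 2*(-7) = -14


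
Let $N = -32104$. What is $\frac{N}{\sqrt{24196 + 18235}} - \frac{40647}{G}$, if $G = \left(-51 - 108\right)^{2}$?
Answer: $- \frac{13549}{8427} - \frac{32104 \sqrt{42431}}{42431} \approx -157.46$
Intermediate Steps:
$G = 25281$ ($G = \left(-159\right)^{2} = 25281$)
$\frac{N}{\sqrt{24196 + 18235}} - \frac{40647}{G} = - \frac{32104}{\sqrt{24196 + 18235}} - \frac{40647}{25281} = - \frac{32104}{\sqrt{42431}} - \frac{13549}{8427} = - 32104 \frac{\sqrt{42431}}{42431} - \frac{13549}{8427} = - \frac{32104 \sqrt{42431}}{42431} - \frac{13549}{8427} = - \frac{13549}{8427} - \frac{32104 \sqrt{42431}}{42431}$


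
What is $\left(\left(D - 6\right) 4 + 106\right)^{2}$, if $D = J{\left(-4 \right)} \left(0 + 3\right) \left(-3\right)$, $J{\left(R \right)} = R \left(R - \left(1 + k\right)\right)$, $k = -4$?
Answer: $3844$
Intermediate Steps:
$J{\left(R \right)} = R \left(3 + R\right)$ ($J{\left(R \right)} = R \left(R - -3\right) = R \left(R + \left(-1 + 4\right)\right) = R \left(R + 3\right) = R \left(3 + R\right)$)
$D = -36$ ($D = - 4 \left(3 - 4\right) \left(0 + 3\right) \left(-3\right) = \left(-4\right) \left(-1\right) 3 \left(-3\right) = 4 \left(-9\right) = -36$)
$\left(\left(D - 6\right) 4 + 106\right)^{2} = \left(\left(-36 - 6\right) 4 + 106\right)^{2} = \left(\left(-42\right) 4 + 106\right)^{2} = \left(-168 + 106\right)^{2} = \left(-62\right)^{2} = 3844$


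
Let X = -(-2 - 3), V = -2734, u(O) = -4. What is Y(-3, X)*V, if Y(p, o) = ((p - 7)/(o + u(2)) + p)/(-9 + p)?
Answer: -17771/6 ≈ -2961.8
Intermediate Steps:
X = 5 (X = -1*(-5) = 5)
Y(p, o) = (p + (-7 + p)/(-4 + o))/(-9 + p) (Y(p, o) = ((p - 7)/(o - 4) + p)/(-9 + p) = ((-7 + p)/(-4 + o) + p)/(-9 + p) = (p + (-7 + p)/(-4 + o))/(-9 + p))
Y(-3, X)*V = ((-7 - 3*(-3) + 5*(-3))/(36 - 9*5 - 4*(-3) + 5*(-3)))*(-2734) = ((-7 + 9 - 15)/(36 - 45 + 12 - 15))*(-2734) = (-13/(-12))*(-2734) = -1/12*(-13)*(-2734) = (13/12)*(-2734) = -17771/6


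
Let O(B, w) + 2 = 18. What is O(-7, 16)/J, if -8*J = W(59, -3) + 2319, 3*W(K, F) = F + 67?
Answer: -384/7021 ≈ -0.054693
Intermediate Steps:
W(K, F) = 67/3 + F/3 (W(K, F) = (F + 67)/3 = (67 + F)/3 = 67/3 + F/3)
O(B, w) = 16 (O(B, w) = -2 + 18 = 16)
J = -7021/24 (J = -((67/3 + (⅓)*(-3)) + 2319)/8 = -((67/3 - 1) + 2319)/8 = -(64/3 + 2319)/8 = -⅛*7021/3 = -7021/24 ≈ -292.54)
O(-7, 16)/J = 16/(-7021/24) = 16*(-24/7021) = -384/7021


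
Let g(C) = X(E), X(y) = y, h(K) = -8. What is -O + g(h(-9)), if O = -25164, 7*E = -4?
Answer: 176144/7 ≈ 25163.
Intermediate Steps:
E = -4/7 (E = (⅐)*(-4) = -4/7 ≈ -0.57143)
g(C) = -4/7
-O + g(h(-9)) = -1*(-25164) - 4/7 = 25164 - 4/7 = 176144/7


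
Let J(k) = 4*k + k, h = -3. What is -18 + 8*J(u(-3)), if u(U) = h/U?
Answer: 22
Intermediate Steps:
u(U) = -3/U
J(k) = 5*k
-18 + 8*J(u(-3)) = -18 + 8*(5*(-3/(-3))) = -18 + 8*(5*(-3*(-1/3))) = -18 + 8*(5*1) = -18 + 8*5 = -18 + 40 = 22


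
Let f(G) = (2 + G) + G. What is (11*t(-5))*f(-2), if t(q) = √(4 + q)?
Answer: -22*I ≈ -22.0*I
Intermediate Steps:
f(G) = 2 + 2*G
(11*t(-5))*f(-2) = (11*√(4 - 5))*(2 + 2*(-2)) = (11*√(-1))*(2 - 4) = (11*I)*(-2) = -22*I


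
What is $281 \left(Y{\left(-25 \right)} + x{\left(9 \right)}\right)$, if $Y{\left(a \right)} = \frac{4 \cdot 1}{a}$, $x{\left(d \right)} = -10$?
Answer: $- \frac{71374}{25} \approx -2855.0$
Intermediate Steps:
$Y{\left(a \right)} = \frac{4}{a}$
$281 \left(Y{\left(-25 \right)} + x{\left(9 \right)}\right) = 281 \left(\frac{4}{-25} - 10\right) = 281 \left(4 \left(- \frac{1}{25}\right) - 10\right) = 281 \left(- \frac{4}{25} - 10\right) = 281 \left(- \frac{254}{25}\right) = - \frac{71374}{25}$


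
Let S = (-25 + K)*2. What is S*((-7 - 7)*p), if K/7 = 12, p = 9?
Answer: -14868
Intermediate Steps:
K = 84 (K = 7*12 = 84)
S = 118 (S = (-25 + 84)*2 = 59*2 = 118)
S*((-7 - 7)*p) = 118*((-7 - 7)*9) = 118*(-14*9) = 118*(-126) = -14868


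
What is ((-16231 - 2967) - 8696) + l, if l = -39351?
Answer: -67245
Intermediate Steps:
((-16231 - 2967) - 8696) + l = ((-16231 - 2967) - 8696) - 39351 = (-19198 - 8696) - 39351 = -27894 - 39351 = -67245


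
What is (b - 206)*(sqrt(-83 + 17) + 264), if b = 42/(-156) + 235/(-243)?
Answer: -57610036/1053 - 1309319*I*sqrt(66)/6318 ≈ -54710.0 - 1683.6*I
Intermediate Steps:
b = -7811/6318 (b = 42*(-1/156) + 235*(-1/243) = -7/26 - 235/243 = -7811/6318 ≈ -1.2363)
(b - 206)*(sqrt(-83 + 17) + 264) = (-7811/6318 - 206)*(sqrt(-83 + 17) + 264) = -1309319*(sqrt(-66) + 264)/6318 = -1309319*(I*sqrt(66) + 264)/6318 = -1309319*(264 + I*sqrt(66))/6318 = -57610036/1053 - 1309319*I*sqrt(66)/6318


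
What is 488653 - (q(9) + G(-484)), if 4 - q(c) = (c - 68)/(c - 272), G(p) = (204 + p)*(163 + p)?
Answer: 104876306/263 ≈ 3.9877e+5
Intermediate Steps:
G(p) = (163 + p)*(204 + p)
q(c) = 4 - (-68 + c)/(-272 + c) (q(c) = 4 - (c - 68)/(c - 272) = 4 - (-68 + c)/(-272 + c))
488653 - (q(9) + G(-484)) = 488653 - (3*(-340 + 9)/(-272 + 9) + (33252 + (-484)² + 367*(-484))) = 488653 - (3*(-331)/(-263) + (33252 + 234256 - 177628)) = 488653 - (3*(-1/263)*(-331) + 89880) = 488653 - (993/263 + 89880) = 488653 - 1*23639433/263 = 488653 - 23639433/263 = 104876306/263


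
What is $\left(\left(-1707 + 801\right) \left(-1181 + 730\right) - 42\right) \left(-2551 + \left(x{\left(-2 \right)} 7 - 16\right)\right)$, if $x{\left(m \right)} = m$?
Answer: $-1054503684$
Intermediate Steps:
$\left(\left(-1707 + 801\right) \left(-1181 + 730\right) - 42\right) \left(-2551 + \left(x{\left(-2 \right)} 7 - 16\right)\right) = \left(\left(-1707 + 801\right) \left(-1181 + 730\right) - 42\right) \left(-2551 - 30\right) = \left(\left(-906\right) \left(-451\right) - 42\right) \left(-2551 - 30\right) = \left(408606 - 42\right) \left(-2551 - 30\right) = 408564 \left(-2581\right) = -1054503684$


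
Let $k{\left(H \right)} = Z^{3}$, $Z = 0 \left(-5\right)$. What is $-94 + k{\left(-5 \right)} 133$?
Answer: $-94$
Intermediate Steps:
$Z = 0$
$k{\left(H \right)} = 0$ ($k{\left(H \right)} = 0^{3} = 0$)
$-94 + k{\left(-5 \right)} 133 = -94 + 0 \cdot 133 = -94 + 0 = -94$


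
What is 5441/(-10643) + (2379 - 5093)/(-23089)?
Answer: -96742147/245736227 ≈ -0.39368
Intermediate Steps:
5441/(-10643) + (2379 - 5093)/(-23089) = 5441*(-1/10643) - 2714*(-1/23089) = -5441/10643 + 2714/23089 = -96742147/245736227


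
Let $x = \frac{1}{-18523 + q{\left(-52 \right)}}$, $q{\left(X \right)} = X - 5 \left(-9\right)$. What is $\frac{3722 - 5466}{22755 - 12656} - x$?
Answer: $- \frac{32306221}{187134470} \approx -0.17264$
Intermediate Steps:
$q{\left(X \right)} = 45 + X$ ($q{\left(X \right)} = X - -45 = X + 45 = 45 + X$)
$x = - \frac{1}{18530}$ ($x = \frac{1}{-18523 + \left(45 - 52\right)} = \frac{1}{-18523 - 7} = \frac{1}{-18530} = - \frac{1}{18530} \approx -5.3967 \cdot 10^{-5}$)
$\frac{3722 - 5466}{22755 - 12656} - x = \frac{3722 - 5466}{22755 - 12656} - - \frac{1}{18530} = - \frac{1744}{10099} + \frac{1}{18530} = - \frac{32306221}{187134470}$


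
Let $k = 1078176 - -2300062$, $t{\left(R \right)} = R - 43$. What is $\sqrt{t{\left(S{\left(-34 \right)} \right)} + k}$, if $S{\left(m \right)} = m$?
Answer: $\sqrt{3378161} \approx 1838.0$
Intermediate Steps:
$t{\left(R \right)} = -43 + R$
$k = 3378238$ ($k = 1078176 + 2300062 = 3378238$)
$\sqrt{t{\left(S{\left(-34 \right)} \right)} + k} = \sqrt{\left(-43 - 34\right) + 3378238} = \sqrt{-77 + 3378238} = \sqrt{3378161}$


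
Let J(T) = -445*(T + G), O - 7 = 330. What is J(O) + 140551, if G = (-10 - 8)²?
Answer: -153594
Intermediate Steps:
G = 324 (G = (-18)² = 324)
O = 337 (O = 7 + 330 = 337)
J(T) = -144180 - 445*T (J(T) = -445*(T + 324) = -445*(324 + T) = -144180 - 445*T)
J(O) + 140551 = (-144180 - 445*337) + 140551 = (-144180 - 149965) + 140551 = -294145 + 140551 = -153594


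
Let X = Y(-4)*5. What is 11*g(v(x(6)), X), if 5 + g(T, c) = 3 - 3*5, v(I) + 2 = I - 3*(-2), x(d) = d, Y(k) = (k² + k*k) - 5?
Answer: -187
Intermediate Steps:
Y(k) = -5 + 2*k² (Y(k) = (k² + k²) - 5 = 2*k² - 5 = -5 + 2*k²)
v(I) = 4 + I (v(I) = -2 + (I - 3*(-2)) = -2 + (I + 6) = -2 + (6 + I) = 4 + I)
X = 135 (X = (-5 + 2*(-4)²)*5 = (-5 + 2*16)*5 = (-5 + 32)*5 = 27*5 = 135)
g(T, c) = -17 (g(T, c) = -5 + (3 - 3*5) = -5 + (3 - 15) = -5 - 12 = -17)
11*g(v(x(6)), X) = 11*(-17) = -187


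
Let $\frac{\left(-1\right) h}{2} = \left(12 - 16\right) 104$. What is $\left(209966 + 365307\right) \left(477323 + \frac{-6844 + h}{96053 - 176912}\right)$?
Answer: $\frac{7401053297073679}{26953} \approx 2.7459 \cdot 10^{11}$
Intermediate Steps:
$h = 832$ ($h = - 2 \left(12 - 16\right) 104 = - 2 \left(\left(-4\right) 104\right) = \left(-2\right) \left(-416\right) = 832$)
$\left(209966 + 365307\right) \left(477323 + \frac{-6844 + h}{96053 - 176912}\right) = \left(209966 + 365307\right) \left(477323 + \frac{-6844 + 832}{96053 - 176912}\right) = 575273 \left(477323 - \frac{6012}{-80859}\right) = 575273 \left(477323 - - \frac{2004}{26953}\right) = 575273 \left(477323 + \frac{2004}{26953}\right) = 575273 \cdot \frac{12865288823}{26953} = \frac{7401053297073679}{26953}$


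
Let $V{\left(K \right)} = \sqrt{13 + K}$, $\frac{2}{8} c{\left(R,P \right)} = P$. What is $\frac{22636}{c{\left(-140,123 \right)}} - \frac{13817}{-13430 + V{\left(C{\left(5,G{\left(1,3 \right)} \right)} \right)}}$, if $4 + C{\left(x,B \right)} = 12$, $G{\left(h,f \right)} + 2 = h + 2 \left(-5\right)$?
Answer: $\frac{1043509014391}{22184880117} + \frac{13817 \sqrt{21}}{180364879} \approx 47.037$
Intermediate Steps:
$c{\left(R,P \right)} = 4 P$
$G{\left(h,f \right)} = -12 + h$ ($G{\left(h,f \right)} = -2 + \left(h + 2 \left(-5\right)\right) = -2 + \left(h - 10\right) = -2 + \left(-10 + h\right) = -12 + h$)
$C{\left(x,B \right)} = 8$ ($C{\left(x,B \right)} = -4 + 12 = 8$)
$\frac{22636}{c{\left(-140,123 \right)}} - \frac{13817}{-13430 + V{\left(C{\left(5,G{\left(1,3 \right)} \right)} \right)}} = \frac{22636}{4 \cdot 123} - \frac{13817}{-13430 + \sqrt{13 + 8}} = \frac{22636}{492} - \frac{13817}{-13430 + \sqrt{21}} = 22636 \cdot \frac{1}{492} - \frac{13817}{-13430 + \sqrt{21}} = \frac{5659}{123} - \frac{13817}{-13430 + \sqrt{21}}$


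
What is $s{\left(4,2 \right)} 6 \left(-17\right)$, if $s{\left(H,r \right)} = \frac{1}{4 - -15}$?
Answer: $- \frac{102}{19} \approx -5.3684$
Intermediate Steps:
$s{\left(H,r \right)} = \frac{1}{19}$ ($s{\left(H,r \right)} = \frac{1}{4 + 15} = \frac{1}{19}$)
$s{\left(4,2 \right)} 6 \left(-17\right) = \frac{1}{19} \cdot 6 \left(-17\right) = \frac{6}{19} \left(-17\right) = - \frac{102}{19}$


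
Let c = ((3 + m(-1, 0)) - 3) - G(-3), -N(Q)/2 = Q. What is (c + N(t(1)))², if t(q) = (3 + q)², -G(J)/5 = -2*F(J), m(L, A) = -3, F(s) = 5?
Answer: 7225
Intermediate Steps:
G(J) = 50 (G(J) = -(-10)*5 = -5*(-10) = 50)
N(Q) = -2*Q
c = -53 (c = ((3 - 3) - 3) - 1*50 = (0 - 3) - 50 = -3 - 50 = -53)
(c + N(t(1)))² = (-53 - 2*(3 + 1)²)² = (-53 - 2*4²)² = (-53 - 2*16)² = (-53 - 32)² = (-85)² = 7225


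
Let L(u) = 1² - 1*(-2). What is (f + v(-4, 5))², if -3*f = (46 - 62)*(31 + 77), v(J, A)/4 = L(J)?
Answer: 345744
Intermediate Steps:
L(u) = 3 (L(u) = 1 + 2 = 3)
v(J, A) = 12 (v(J, A) = 4*3 = 12)
f = 576 (f = -(46 - 62)*(31 + 77)/3 = -(-16)*108/3 = -⅓*(-1728) = 576)
(f + v(-4, 5))² = (576 + 12)² = 588² = 345744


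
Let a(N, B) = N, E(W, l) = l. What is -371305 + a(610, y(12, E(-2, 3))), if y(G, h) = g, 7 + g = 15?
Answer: -370695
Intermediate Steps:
g = 8 (g = -7 + 15 = 8)
y(G, h) = 8
-371305 + a(610, y(12, E(-2, 3))) = -371305 + 610 = -370695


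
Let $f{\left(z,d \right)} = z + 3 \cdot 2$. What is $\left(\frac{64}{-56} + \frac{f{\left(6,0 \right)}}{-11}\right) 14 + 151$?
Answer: $\frac{1317}{11} \approx 119.73$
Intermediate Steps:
$f{\left(z,d \right)} = 6 + z$ ($f{\left(z,d \right)} = z + 6 = 6 + z$)
$\left(\frac{64}{-56} + \frac{f{\left(6,0 \right)}}{-11}\right) 14 + 151 = \left(\frac{64}{-56} + \frac{6 + 6}{-11}\right) 14 + 151 = \left(64 \left(- \frac{1}{56}\right) + 12 \left(- \frac{1}{11}\right)\right) 14 + 151 = \left(- \frac{8}{7} - \frac{12}{11}\right) 14 + 151 = \left(- \frac{172}{77}\right) 14 + 151 = - \frac{344}{11} + 151 = \frac{1317}{11}$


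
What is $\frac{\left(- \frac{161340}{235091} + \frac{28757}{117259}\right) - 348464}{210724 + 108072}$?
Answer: $- \frac{9605957408571189}{8788101273254924} \approx -1.0931$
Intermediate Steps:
$\frac{\left(- \frac{161340}{235091} + \frac{28757}{117259}\right) - 348464}{210724 + 108072} = \frac{\left(\left(-161340\right) \frac{1}{235091} + 28757 \cdot \frac{1}{117259}\right) - 348464}{318796} = \left(\left(- \frac{161340}{235091} + \frac{28757}{117259}\right) - 348464\right) \frac{1}{318796} = \left(- \frac{12158055173}{27566535569} - 348464\right) \frac{1}{318796} = \left(- \frac{9605957408571189}{27566535569}\right) \frac{1}{318796} = - \frac{9605957408571189}{8788101273254924}$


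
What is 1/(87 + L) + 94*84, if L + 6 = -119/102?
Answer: 3782190/479 ≈ 7896.0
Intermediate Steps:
L = -43/6 (L = -6 - 119/102 = -6 - 119*1/102 = -6 - 7/6 = -43/6 ≈ -7.1667)
1/(87 + L) + 94*84 = 1/(87 - 43/6) + 94*84 = 1/(479/6) + 7896 = 6/479 + 7896 = 3782190/479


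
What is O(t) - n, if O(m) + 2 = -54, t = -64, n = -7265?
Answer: 7209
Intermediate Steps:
O(m) = -56 (O(m) = -2 - 54 = -56)
O(t) - n = -56 - 1*(-7265) = -56 + 7265 = 7209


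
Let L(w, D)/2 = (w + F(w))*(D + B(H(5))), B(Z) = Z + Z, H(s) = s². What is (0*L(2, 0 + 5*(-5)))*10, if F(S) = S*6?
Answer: 0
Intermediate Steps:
F(S) = 6*S
B(Z) = 2*Z
L(w, D) = 14*w*(50 + D) (L(w, D) = 2*((w + 6*w)*(D + 2*5²)) = 2*((7*w)*(D + 2*25)) = 2*((7*w)*(D + 50)) = 2*((7*w)*(50 + D)) = 2*(7*w*(50 + D)) = 14*w*(50 + D))
(0*L(2, 0 + 5*(-5)))*10 = (0*(14*2*(50 + (0 + 5*(-5)))))*10 = (0*(14*2*(50 + (0 - 25))))*10 = (0*(14*2*(50 - 25)))*10 = (0*(14*2*25))*10 = (0*700)*10 = 0*10 = 0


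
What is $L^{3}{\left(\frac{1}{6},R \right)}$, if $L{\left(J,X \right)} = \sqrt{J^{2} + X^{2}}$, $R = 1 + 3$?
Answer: $\frac{577 \sqrt{577}}{216} \approx 64.167$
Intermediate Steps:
$R = 4$
$L^{3}{\left(\frac{1}{6},R \right)} = \left(\sqrt{\left(\frac{1}{6}\right)^{2} + 4^{2}}\right)^{3} = \left(\sqrt{\left(\frac{1}{6}\right)^{2} + 16}\right)^{3} = \left(\sqrt{\frac{1}{36} + 16}\right)^{3} = \left(\sqrt{\frac{577}{36}}\right)^{3} = \left(\frac{\sqrt{577}}{6}\right)^{3} = \frac{577 \sqrt{577}}{216}$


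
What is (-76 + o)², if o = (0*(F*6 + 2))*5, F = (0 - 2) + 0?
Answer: 5776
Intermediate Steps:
F = -2 (F = -2 + 0 = -2)
o = 0 (o = (0*(-2*6 + 2))*5 = (0*(-12 + 2))*5 = (0*(-10))*5 = 0*5 = 0)
(-76 + o)² = (-76 + 0)² = (-76)² = 5776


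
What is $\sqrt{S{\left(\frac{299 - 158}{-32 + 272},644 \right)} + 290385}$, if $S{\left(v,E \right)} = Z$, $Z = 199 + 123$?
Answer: $\sqrt{290707} \approx 539.17$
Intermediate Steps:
$Z = 322$
$S{\left(v,E \right)} = 322$
$\sqrt{S{\left(\frac{299 - 158}{-32 + 272},644 \right)} + 290385} = \sqrt{322 + 290385} = \sqrt{290707}$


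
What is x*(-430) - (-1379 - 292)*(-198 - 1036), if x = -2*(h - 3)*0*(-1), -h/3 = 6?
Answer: -2062014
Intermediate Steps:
h = -18 (h = -3*6 = -18)
x = 0 (x = -2*(-18 - 3)*0*(-1) = -(-42)*0*(-1) = -2*0*(-1) = 0*(-1) = 0)
x*(-430) - (-1379 - 292)*(-198 - 1036) = 0*(-430) - (-1379 - 292)*(-198 - 1036) = 0 - (-1671)*(-1234) = 0 - 1*2062014 = 0 - 2062014 = -2062014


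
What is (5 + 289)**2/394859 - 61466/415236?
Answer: 5810467801/81979835862 ≈ 0.070877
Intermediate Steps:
(5 + 289)**2/394859 - 61466/415236 = 294**2*(1/394859) - 61466*1/415236 = 86436*(1/394859) - 30733/207618 = 86436/394859 - 30733/207618 = 5810467801/81979835862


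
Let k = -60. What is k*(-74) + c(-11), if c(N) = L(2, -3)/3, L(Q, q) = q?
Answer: 4439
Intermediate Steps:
c(N) = -1 (c(N) = -3/3 = -3*⅓ = -1)
k*(-74) + c(-11) = -60*(-74) - 1 = 4440 - 1 = 4439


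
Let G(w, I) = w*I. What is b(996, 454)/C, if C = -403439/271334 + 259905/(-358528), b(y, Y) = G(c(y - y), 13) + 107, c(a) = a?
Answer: -5204524744832/107582620531 ≈ -48.377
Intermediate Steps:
G(w, I) = I*w
b(y, Y) = 107 (b(y, Y) = 13*(y - y) + 107 = 13*0 + 107 = 0 + 107 = 107)
C = -107582620531/48640418176 (C = -403439*1/271334 + 259905*(-1/358528) = -403439/271334 - 259905/358528 = -107582620531/48640418176 ≈ -2.2118)
b(996, 454)/C = 107/(-107582620531/48640418176) = 107*(-48640418176/107582620531) = -5204524744832/107582620531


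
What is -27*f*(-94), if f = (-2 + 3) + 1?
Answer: 5076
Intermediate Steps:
f = 2 (f = 1 + 1 = 2)
-27*f*(-94) = -27*2*(-94) = -54*(-94) = 5076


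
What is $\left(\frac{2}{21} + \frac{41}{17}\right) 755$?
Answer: $\frac{675725}{357} \approx 1892.8$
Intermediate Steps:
$\left(\frac{2}{21} + \frac{41}{17}\right) 755 = \frac{895}{357} \cdot 755 = \frac{675725}{357}$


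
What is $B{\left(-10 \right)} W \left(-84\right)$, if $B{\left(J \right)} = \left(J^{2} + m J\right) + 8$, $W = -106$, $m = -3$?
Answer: $1228752$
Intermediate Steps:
$B{\left(J \right)} = 8 + J^{2} - 3 J$ ($B{\left(J \right)} = \left(J^{2} - 3 J\right) + 8 = 8 + J^{2} - 3 J$)
$B{\left(-10 \right)} W \left(-84\right) = \left(8 + \left(-10\right)^{2} - -30\right) \left(-106\right) \left(-84\right) = \left(8 + 100 + 30\right) \left(-106\right) \left(-84\right) = 138 \left(-106\right) \left(-84\right) = \left(-14628\right) \left(-84\right) = 1228752$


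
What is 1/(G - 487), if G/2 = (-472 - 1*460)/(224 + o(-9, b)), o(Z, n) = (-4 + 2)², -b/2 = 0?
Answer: -57/28225 ≈ -0.0020195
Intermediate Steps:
b = 0 (b = -2*0 = 0)
o(Z, n) = 4 (o(Z, n) = (-2)² = 4)
G = -466/57 (G = 2*((-472 - 1*460)/(224 + 4)) = 2*((-472 - 460)/228) = 2*(-932*1/228) = 2*(-233/57) = -466/57 ≈ -8.1754)
1/(G - 487) = 1/(-466/57 - 487) = 1/(-28225/57) = -57/28225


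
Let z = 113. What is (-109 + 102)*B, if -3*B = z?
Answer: 791/3 ≈ 263.67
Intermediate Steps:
B = -113/3 (B = -1/3*113 = -113/3 ≈ -37.667)
(-109 + 102)*B = (-109 + 102)*(-113/3) = -7*(-113/3) = 791/3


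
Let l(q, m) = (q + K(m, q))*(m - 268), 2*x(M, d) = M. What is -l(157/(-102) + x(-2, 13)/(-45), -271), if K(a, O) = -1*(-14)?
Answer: 10294361/1530 ≈ 6728.3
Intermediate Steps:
x(M, d) = M/2
K(a, O) = 14
l(q, m) = (-268 + m)*(14 + q) (l(q, m) = (q + 14)*(m - 268) = (14 + q)*(-268 + m) = (-268 + m)*(14 + q))
-l(157/(-102) + x(-2, 13)/(-45), -271) = -(-3752 - 268*(157/(-102) + ((1/2)*(-2))/(-45)) + 14*(-271) - 271*(157/(-102) + ((1/2)*(-2))/(-45))) = -(-3752 - 268*(157*(-1/102) - 1*(-1/45)) - 3794 - 271*(157*(-1/102) - 1*(-1/45))) = -(-3752 - 268*(-157/102 + 1/45) - 3794 - 271*(-157/102 + 1/45)) = -(-3752 - 268*(-2321/1530) - 3794 - 271*(-2321/1530)) = -(-3752 + 311014/765 - 3794 + 628991/1530) = -1*(-10294361/1530) = 10294361/1530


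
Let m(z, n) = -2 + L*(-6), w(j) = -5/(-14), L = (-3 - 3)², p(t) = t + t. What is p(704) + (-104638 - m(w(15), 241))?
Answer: -103012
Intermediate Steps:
p(t) = 2*t
L = 36 (L = (-6)² = 36)
w(j) = 5/14 (w(j) = -5*(-1/14) = 5/14)
m(z, n) = -218 (m(z, n) = -2 + 36*(-6) = -2 - 216 = -218)
p(704) + (-104638 - m(w(15), 241)) = 2*704 + (-104638 - 1*(-218)) = 1408 + (-104638 + 218) = 1408 - 104420 = -103012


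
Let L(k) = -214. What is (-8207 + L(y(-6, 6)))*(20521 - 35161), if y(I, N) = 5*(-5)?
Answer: 123283440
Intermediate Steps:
y(I, N) = -25
(-8207 + L(y(-6, 6)))*(20521 - 35161) = (-8207 - 214)*(20521 - 35161) = -8421*(-14640) = 123283440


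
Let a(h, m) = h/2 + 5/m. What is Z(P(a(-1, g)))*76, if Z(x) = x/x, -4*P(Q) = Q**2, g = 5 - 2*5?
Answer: 76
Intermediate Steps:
g = -5 (g = 5 - 10 = -5)
a(h, m) = h/2 + 5/m (a(h, m) = h*(1/2) + 5/m = h/2 + 5/m)
P(Q) = -Q**2/4
Z(x) = 1
Z(P(a(-1, g)))*76 = 1*76 = 76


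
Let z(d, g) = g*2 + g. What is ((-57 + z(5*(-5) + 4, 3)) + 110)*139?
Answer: 8618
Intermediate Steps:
z(d, g) = 3*g (z(d, g) = 2*g + g = 3*g)
((-57 + z(5*(-5) + 4, 3)) + 110)*139 = ((-57 + 3*3) + 110)*139 = ((-57 + 9) + 110)*139 = (-48 + 110)*139 = 62*139 = 8618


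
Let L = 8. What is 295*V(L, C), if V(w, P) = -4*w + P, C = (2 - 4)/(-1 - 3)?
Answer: -18585/2 ≈ -9292.5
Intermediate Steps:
C = 1/2 (C = -2/(-4) = -2*(-1/4) = 1/2 ≈ 0.50000)
V(w, P) = P - 4*w
295*V(L, C) = 295*(1/2 - 4*8) = 295*(1/2 - 32) = 295*(-63/2) = -18585/2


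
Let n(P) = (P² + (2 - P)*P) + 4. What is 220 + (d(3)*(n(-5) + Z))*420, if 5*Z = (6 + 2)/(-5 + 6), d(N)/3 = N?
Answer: -16412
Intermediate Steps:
d(N) = 3*N
n(P) = 4 + P² + P*(2 - P) (n(P) = (P² + P*(2 - P)) + 4 = 4 + P² + P*(2 - P))
Z = 8/5 (Z = ((6 + 2)/(-5 + 6))/5 = (8/1)/5 = (8*1)/5 = (⅕)*8 = 8/5 ≈ 1.6000)
220 + (d(3)*(n(-5) + Z))*420 = 220 + ((3*3)*((4 + 2*(-5)) + 8/5))*420 = 220 + (9*((4 - 10) + 8/5))*420 = 220 + (9*(-6 + 8/5))*420 = 220 + (9*(-22/5))*420 = 220 - 198/5*420 = 220 - 16632 = -16412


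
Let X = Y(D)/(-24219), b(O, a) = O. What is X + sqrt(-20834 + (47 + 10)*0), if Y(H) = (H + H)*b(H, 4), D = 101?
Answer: -20402/24219 + I*sqrt(20834) ≈ -0.8424 + 144.34*I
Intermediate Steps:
Y(H) = 2*H**2 (Y(H) = (H + H)*H = (2*H)*H = 2*H**2)
X = -20402/24219 (X = (2*101**2)/(-24219) = (2*10201)*(-1/24219) = 20402*(-1/24219) = -20402/24219 ≈ -0.84240)
X + sqrt(-20834 + (47 + 10)*0) = -20402/24219 + sqrt(-20834 + (47 + 10)*0) = -20402/24219 + sqrt(-20834 + 57*0) = -20402/24219 + sqrt(-20834 + 0) = -20402/24219 + sqrt(-20834) = -20402/24219 + I*sqrt(20834)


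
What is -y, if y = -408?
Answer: 408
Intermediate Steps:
-y = -1*(-408) = 408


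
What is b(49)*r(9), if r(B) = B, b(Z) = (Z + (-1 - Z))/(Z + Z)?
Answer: -9/98 ≈ -0.091837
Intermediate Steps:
b(Z) = -1/(2*Z)
b(49)*r(9) = -½/49*9 = -½*1/49*9 = -1/98*9 = -9/98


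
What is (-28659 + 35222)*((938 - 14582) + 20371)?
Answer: 44149301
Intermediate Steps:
(-28659 + 35222)*((938 - 14582) + 20371) = 6563*(-13644 + 20371) = 6563*6727 = 44149301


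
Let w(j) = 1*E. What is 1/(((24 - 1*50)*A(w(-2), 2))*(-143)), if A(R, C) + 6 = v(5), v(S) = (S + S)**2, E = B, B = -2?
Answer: 1/349492 ≈ 2.8613e-6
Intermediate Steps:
E = -2
w(j) = -2 (w(j) = 1*(-2) = -2)
v(S) = 4*S**2 (v(S) = (2*S)**2 = 4*S**2)
A(R, C) = 94 (A(R, C) = -6 + 4*5**2 = -6 + 4*25 = -6 + 100 = 94)
1/(((24 - 1*50)*A(w(-2), 2))*(-143)) = 1/(((24 - 1*50)*94)*(-143)) = 1/(((24 - 50)*94)*(-143)) = 1/(-26*94*(-143)) = 1/(-2444*(-143)) = 1/349492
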